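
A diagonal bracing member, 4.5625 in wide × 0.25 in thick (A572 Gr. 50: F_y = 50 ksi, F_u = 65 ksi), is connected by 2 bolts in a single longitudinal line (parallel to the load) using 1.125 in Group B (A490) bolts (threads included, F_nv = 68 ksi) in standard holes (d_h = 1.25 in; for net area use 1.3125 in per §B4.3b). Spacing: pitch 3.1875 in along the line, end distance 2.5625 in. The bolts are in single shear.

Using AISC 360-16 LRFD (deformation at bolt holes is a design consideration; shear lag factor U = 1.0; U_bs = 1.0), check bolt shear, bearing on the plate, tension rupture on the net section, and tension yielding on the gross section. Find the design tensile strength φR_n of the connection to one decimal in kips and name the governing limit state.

Bolt shear: A_b = π(1.125)²/4 = 0.99402 in². φR_n = 0.75 × 68 × 0.99402 × 2 × 1 = 101.4 kips.
Bearing (0.25 in plate, F_u = 65 ksi): end bolts L_c = 2.5625 − 1.25/2 = 1.9375, R_n = min(1.2×1.9375×0.25×65, 2.4×1.125×0.25×65) = 37.781 kips/bolt; interior L_c = 3.1875 − 1.25 = 1.9375, R_n = 37.781 kips/bolt. φR_n = 0.75 × (1×37.781 + 1×37.781) = 56.7 kips.
Tension rupture (net): A_n = (4.5625 − 1×1.3125)×0.25 = 0.8125 in² (U = 1.0, A_e = A_n). φR_n = 0.75 × 65 × 0.8125 = 39.6 kips.
Tension yield (gross): A_g = 4.5625×0.25 = 1.1406 in². φR_n = 0.90 × 50 × 1.1406 = 51.3 kips.
Governing: min(101.4, 56.7, 39.6, 51.3) = 39.6 kips → net-section rupture.

39.6 kips (net-section rupture governs)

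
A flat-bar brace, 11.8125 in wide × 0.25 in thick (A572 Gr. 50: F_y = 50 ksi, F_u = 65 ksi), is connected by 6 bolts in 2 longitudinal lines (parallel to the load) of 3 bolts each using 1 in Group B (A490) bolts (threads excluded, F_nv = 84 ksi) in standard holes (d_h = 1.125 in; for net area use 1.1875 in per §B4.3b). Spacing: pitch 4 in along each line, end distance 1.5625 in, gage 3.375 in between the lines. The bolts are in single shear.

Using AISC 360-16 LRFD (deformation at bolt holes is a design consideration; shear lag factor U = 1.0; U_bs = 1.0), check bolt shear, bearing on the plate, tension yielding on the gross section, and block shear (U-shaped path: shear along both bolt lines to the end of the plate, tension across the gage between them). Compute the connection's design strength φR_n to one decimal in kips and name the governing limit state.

Bolt shear: A_b = π(1)²/4 = 0.7854 in². φR_n = 0.75 × 84 × 0.7854 × 6 × 1 = 296.9 kips.
Bearing (0.25 in plate, F_u = 65 ksi): end bolts L_c = 1.5625 − 1.125/2 = 1, R_n = min(1.2×1×0.25×65, 2.4×1×0.25×65) = 19.5 kips/bolt; interior L_c = 4 − 1.125 = 2.875, R_n = 39 kips/bolt. φR_n = 0.75 × (2×19.5 + 4×39) = 146.3 kips.
Tension yield (gross): A_g = 11.8125×0.25 = 2.9531 in². φR_n = 0.90 × 50 × 2.9531 = 132.9 kips.
Block shear: shear path 2×[1.5625+2×4] = 2×9.5625 in, A_gv = 4.7813, A_nv = 2×(9.5625 − 2.5×1.1875)×0.25 = 3.2969 in²; tension across gage: (3.375 − 1×1.1875)×0.25 = 0.54688 in². R_n = min(0.6×65×3.2969, 0.6×50×4.7813) + 1.0×65×0.54688 = min(128.58, 143.44) + 35.547 = 164.13 kips. φR_n = 0.75 × 164.13 = 123.1 kips.
Governing: min(296.9, 146.3, 132.9, 123.1) = 123.1 kips → block shear.

123.1 kips (block shear governs)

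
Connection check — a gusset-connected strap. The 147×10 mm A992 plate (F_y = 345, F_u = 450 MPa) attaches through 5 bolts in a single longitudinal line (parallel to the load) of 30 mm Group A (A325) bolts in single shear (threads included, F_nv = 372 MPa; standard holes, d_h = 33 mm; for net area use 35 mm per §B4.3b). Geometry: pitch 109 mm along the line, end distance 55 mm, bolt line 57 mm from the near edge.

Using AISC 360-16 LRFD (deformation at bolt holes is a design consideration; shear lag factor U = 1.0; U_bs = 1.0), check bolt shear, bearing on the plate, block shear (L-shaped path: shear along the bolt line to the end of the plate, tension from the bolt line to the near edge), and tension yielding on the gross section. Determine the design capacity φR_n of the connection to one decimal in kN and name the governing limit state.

456.4 kN (gross-section yield governs)

Bolt shear: A_b = π(30)²/4 = 706.86 mm². φR_n = 0.75 × 372 × 706.86 × 5 × 1 = 986.1 kN.
Bearing (10 mm plate, F_u = 450 MPa): end bolts L_c = 55 − 33/2 = 38.5, R_n = min(1.2×38.5×10×450, 2.4×30×10×450) = 207.9 kN/bolt; interior L_c = 109 − 33 = 76, R_n = 324 kN/bolt. φR_n = 0.75 × (1×207.9 + 4×324) = 1127.9 kN.
Block shear: shear path 1×[55+4×109] = 1×491 mm, A_gv = 4910, A_nv = 1×(491 − 4.5×35)×10 = 3335 mm²; tension to near edge: (57 − 0.5×35)×10 = 395 mm². R_n = min(0.6×450×3335, 0.6×345×4910) + 1.0×450×395 = min(900.45, 1016.4) + 177.75 = 1078.2 kN. φR_n = 0.75 × 1078.2 = 808.7 kN.
Tension yield (gross): A_g = 147×10 = 1470 mm². φR_n = 0.90 × 345 × 1470 = 456.4 kN.
Governing: min(986.1, 1127.9, 808.7, 456.4) = 456.4 kN → gross-section yield.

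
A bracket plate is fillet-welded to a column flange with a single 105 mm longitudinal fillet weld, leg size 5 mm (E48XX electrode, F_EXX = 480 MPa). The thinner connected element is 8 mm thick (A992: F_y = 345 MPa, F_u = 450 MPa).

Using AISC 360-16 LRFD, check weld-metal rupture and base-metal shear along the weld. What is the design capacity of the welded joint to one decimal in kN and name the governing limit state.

Weld metal: throat = 0.707×5 = 3.535 mm, L = 105 mm. φR_n = 0.75 × 0.6 × 480 × 3.535 × 105 = 80.2 kN.
Base metal shear (8 mm plate): yield φR_n = 1.0×0.6×345×8×105 = 173.9 kN; rupture φR_n = 0.75×0.6×450×8×105 = 170.1 kN; take 170.1 kN (rupture).
Governing: min(80.2, 170.1) = 80.2 kN → weld metal.

80.2 kN (weld metal governs)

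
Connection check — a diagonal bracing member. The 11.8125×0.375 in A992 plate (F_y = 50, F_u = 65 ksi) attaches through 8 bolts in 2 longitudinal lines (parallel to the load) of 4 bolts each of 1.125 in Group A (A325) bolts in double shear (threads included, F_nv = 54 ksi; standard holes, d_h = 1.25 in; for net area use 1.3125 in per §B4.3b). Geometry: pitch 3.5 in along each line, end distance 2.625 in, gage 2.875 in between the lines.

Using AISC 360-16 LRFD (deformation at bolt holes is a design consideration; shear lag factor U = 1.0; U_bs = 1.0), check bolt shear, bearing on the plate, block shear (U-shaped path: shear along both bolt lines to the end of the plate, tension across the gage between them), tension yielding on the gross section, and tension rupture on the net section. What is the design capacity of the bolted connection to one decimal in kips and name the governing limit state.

Bolt shear: A_b = π(1.125)²/4 = 0.99402 in². φR_n = 0.75 × 54 × 0.99402 × 8 × 2 = 644.1 kips.
Bearing (0.375 in plate, F_u = 65 ksi): end bolts L_c = 2.625 − 1.25/2 = 2, R_n = min(1.2×2×0.375×65, 2.4×1.125×0.375×65) = 58.5 kips/bolt; interior L_c = 3.5 − 1.25 = 2.25, R_n = 65.813 kips/bolt. φR_n = 0.75 × (2×58.5 + 6×65.813) = 383.9 kips.
Block shear: shear path 2×[2.625+3×3.5] = 2×13.125 in, A_gv = 9.8438, A_nv = 2×(13.125 − 3.5×1.3125)×0.375 = 6.3984 in²; tension across gage: (2.875 − 1×1.3125)×0.375 = 0.58594 in². R_n = min(0.6×65×6.3984, 0.6×50×9.8438) + 1.0×65×0.58594 = min(249.54, 295.31) + 38.086 = 287.63 kips. φR_n = 0.75 × 287.63 = 215.7 kips.
Tension yield (gross): A_g = 11.8125×0.375 = 4.4297 in². φR_n = 0.90 × 50 × 4.4297 = 199.3 kips.
Tension rupture (net): A_n = (11.8125 − 2×1.3125)×0.375 = 3.4453 in² (U = 1.0, A_e = A_n). φR_n = 0.75 × 65 × 3.4453 = 168.0 kips.
Governing: min(644.1, 383.9, 215.7, 199.3, 168.0) = 168.0 kips → net-section rupture.

168.0 kips (net-section rupture governs)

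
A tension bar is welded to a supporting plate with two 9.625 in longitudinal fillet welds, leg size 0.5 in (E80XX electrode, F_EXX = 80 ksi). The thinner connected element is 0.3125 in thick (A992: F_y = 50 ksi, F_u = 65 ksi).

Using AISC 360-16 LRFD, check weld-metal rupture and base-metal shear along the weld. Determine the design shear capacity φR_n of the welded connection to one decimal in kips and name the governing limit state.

Weld metal: throat = 0.707×0.5 = 0.3535 in, L = 2×9.625 = 19.25 in. φR_n = 0.75 × 0.6 × 80 × 0.3535 × 19.25 = 245.0 kips.
Base metal shear (0.3125 in plate): yield φR_n = 1.0×0.6×50×0.3125×19.25 = 180.5 kips; rupture φR_n = 0.75×0.6×65×0.3125×19.25 = 176.0 kips; take 176.0 kips (rupture).
Governing: min(245.0, 176.0) = 176.0 kips → base-metal shear.

176.0 kips (base-metal shear governs)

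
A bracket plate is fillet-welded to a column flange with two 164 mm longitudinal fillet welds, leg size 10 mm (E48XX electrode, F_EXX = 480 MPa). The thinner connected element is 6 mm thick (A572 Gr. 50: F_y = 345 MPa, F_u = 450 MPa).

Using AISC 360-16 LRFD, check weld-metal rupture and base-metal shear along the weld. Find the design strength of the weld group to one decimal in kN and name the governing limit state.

Weld metal: throat = 0.707×10 = 7.07 mm, L = 2×164 = 328 mm. φR_n = 0.75 × 0.6 × 480 × 7.07 × 328 = 500.9 kN.
Base metal shear (6 mm plate): yield φR_n = 1.0×0.6×345×6×328 = 407.4 kN; rupture φR_n = 0.75×0.6×450×6×328 = 398.5 kN; take 398.5 kN (rupture).
Governing: min(500.9, 398.5) = 398.5 kN → base-metal shear.

398.5 kN (base-metal shear governs)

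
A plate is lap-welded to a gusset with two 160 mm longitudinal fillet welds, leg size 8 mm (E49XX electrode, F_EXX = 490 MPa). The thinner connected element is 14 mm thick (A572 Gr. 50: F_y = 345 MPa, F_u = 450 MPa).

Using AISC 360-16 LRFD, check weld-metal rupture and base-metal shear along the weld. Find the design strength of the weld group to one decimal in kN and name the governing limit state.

Weld metal: throat = 0.707×8 = 5.656 mm, L = 2×160 = 320 mm. φR_n = 0.75 × 0.6 × 490 × 5.656 × 320 = 399.1 kN.
Base metal shear (14 mm plate): yield φR_n = 1.0×0.6×345×14×320 = 927.4 kN; rupture φR_n = 0.75×0.6×450×14×320 = 907.2 kN; take 907.2 kN (rupture).
Governing: min(399.1, 907.2) = 399.1 kN → weld metal.

399.1 kN (weld metal governs)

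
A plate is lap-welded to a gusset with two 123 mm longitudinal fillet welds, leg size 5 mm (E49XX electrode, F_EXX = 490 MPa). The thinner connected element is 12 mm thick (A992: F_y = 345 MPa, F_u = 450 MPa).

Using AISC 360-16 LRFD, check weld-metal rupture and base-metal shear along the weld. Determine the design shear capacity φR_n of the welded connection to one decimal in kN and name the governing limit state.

Weld metal: throat = 0.707×5 = 3.535 mm, L = 2×123 = 246 mm. φR_n = 0.75 × 0.6 × 490 × 3.535 × 246 = 191.7 kN.
Base metal shear (12 mm plate): yield φR_n = 1.0×0.6×345×12×246 = 611.1 kN; rupture φR_n = 0.75×0.6×450×12×246 = 597.8 kN; take 597.8 kN (rupture).
Governing: min(191.7, 597.8) = 191.7 kN → weld metal.

191.7 kN (weld metal governs)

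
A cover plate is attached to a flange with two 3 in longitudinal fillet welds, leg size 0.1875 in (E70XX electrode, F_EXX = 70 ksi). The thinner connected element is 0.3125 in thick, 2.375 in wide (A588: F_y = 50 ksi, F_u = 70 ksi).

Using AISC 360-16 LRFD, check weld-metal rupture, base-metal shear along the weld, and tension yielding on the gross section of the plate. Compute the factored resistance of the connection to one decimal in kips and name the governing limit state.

25.1 kips (weld metal governs)

Weld metal: throat = 0.707×0.1875 = 0.13256 in, L = 2×3 = 6 in. φR_n = 0.75 × 0.6 × 70 × 0.13256 × 6 = 25.1 kips.
Base metal shear (0.3125 in plate): yield φR_n = 1.0×0.6×50×0.3125×6 = 56.3 kips; rupture φR_n = 0.75×0.6×70×0.3125×6 = 59.1 kips; take 56.3 kips (yield).
Tension yield (gross): A_g = 2.375×0.3125 = 0.74219 in². φR_n = 0.90 × 50 × 0.74219 = 33.4 kips.
Governing: min(25.1, 56.3, 33.4) = 25.1 kips → weld metal.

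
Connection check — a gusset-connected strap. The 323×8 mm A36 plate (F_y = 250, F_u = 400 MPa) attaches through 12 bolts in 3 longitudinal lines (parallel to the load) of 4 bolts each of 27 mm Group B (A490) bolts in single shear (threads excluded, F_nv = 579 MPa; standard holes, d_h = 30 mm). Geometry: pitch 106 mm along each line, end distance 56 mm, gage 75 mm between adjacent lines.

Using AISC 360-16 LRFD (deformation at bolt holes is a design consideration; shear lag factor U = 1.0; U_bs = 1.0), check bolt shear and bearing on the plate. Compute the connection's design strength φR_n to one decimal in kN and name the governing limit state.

1753.9 kN (bearing governs)

Bolt shear: A_b = π(27)²/4 = 572.56 mm². φR_n = 0.75 × 579 × 572.56 × 12 × 1 = 2983.6 kN.
Bearing (8 mm plate, F_u = 400 MPa): end bolts L_c = 56 − 30/2 = 41, R_n = min(1.2×41×8×400, 2.4×27×8×400) = 157.44 kN/bolt; interior L_c = 106 − 30 = 76, R_n = 207.36 kN/bolt. φR_n = 0.75 × (3×157.44 + 9×207.36) = 1753.9 kN.
Governing: min(2983.6, 1753.9) = 1753.9 kN → bearing.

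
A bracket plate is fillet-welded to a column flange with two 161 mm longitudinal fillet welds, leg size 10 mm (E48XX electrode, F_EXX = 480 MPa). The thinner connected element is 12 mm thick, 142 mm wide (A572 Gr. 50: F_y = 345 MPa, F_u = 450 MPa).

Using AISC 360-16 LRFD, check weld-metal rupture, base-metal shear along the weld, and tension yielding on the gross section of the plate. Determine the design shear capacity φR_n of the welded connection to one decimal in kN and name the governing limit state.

491.7 kN (weld metal governs)

Weld metal: throat = 0.707×10 = 7.07 mm, L = 2×161 = 322 mm. φR_n = 0.75 × 0.6 × 480 × 7.07 × 322 = 491.7 kN.
Base metal shear (12 mm plate): yield φR_n = 1.0×0.6×345×12×322 = 799.8 kN; rupture φR_n = 0.75×0.6×450×12×322 = 782.5 kN; take 782.5 kN (rupture).
Tension yield (gross): A_g = 142×12 = 1704 mm². φR_n = 0.90 × 345 × 1704 = 529.1 kN.
Governing: min(491.7, 782.5, 529.1) = 491.7 kN → weld metal.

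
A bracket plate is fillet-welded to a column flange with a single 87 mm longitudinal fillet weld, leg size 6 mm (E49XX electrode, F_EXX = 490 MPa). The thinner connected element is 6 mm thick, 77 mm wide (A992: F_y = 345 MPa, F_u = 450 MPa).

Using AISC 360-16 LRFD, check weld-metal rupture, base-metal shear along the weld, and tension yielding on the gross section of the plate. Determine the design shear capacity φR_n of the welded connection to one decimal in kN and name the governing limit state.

Weld metal: throat = 0.707×6 = 4.242 mm, L = 87 mm. φR_n = 0.75 × 0.6 × 490 × 4.242 × 87 = 81.4 kN.
Base metal shear (6 mm plate): yield φR_n = 1.0×0.6×345×6×87 = 108.1 kN; rupture φR_n = 0.75×0.6×450×6×87 = 105.7 kN; take 105.7 kN (rupture).
Tension yield (gross): A_g = 77×6 = 462 mm². φR_n = 0.90 × 345 × 462 = 143.5 kN.
Governing: min(81.4, 105.7, 143.5) = 81.4 kN → weld metal.

81.4 kN (weld metal governs)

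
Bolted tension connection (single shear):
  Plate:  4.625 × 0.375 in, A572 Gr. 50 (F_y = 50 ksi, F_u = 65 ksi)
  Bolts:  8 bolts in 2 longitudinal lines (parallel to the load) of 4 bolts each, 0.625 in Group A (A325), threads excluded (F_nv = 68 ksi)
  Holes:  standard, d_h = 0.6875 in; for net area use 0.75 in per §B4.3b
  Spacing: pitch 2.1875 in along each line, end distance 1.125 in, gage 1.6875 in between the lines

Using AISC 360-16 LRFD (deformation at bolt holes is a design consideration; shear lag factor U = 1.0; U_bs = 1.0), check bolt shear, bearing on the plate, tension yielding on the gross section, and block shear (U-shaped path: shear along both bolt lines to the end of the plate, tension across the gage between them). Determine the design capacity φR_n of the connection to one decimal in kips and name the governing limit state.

78.0 kips (gross-section yield governs)

Bolt shear: A_b = π(0.625)²/4 = 0.3068 in². φR_n = 0.75 × 68 × 0.3068 × 8 × 1 = 125.2 kips.
Bearing (0.375 in plate, F_u = 65 ksi): end bolts L_c = 1.125 − 0.6875/2 = 0.78125, R_n = min(1.2×0.78125×0.375×65, 2.4×0.625×0.375×65) = 22.852 kips/bolt; interior L_c = 2.1875 − 0.6875 = 1.5, R_n = 36.563 kips/bolt. φR_n = 0.75 × (2×22.852 + 6×36.563) = 198.8 kips.
Tension yield (gross): A_g = 4.625×0.375 = 1.7344 in². φR_n = 0.90 × 50 × 1.7344 = 78.0 kips.
Block shear: shear path 2×[1.125+3×2.1875] = 2×7.6875 in, A_gv = 5.7656, A_nv = 2×(7.6875 − 3.5×0.75)×0.375 = 3.7969 in²; tension across gage: (1.6875 − 1×0.75)×0.375 = 0.35156 in². R_n = min(0.6×65×3.7969, 0.6×50×5.7656) + 1.0×65×0.35156 = min(148.08, 172.97) + 22.851 = 170.93 kips. φR_n = 0.75 × 170.93 = 128.2 kips.
Governing: min(125.2, 198.8, 78.0, 128.2) = 78.0 kips → gross-section yield.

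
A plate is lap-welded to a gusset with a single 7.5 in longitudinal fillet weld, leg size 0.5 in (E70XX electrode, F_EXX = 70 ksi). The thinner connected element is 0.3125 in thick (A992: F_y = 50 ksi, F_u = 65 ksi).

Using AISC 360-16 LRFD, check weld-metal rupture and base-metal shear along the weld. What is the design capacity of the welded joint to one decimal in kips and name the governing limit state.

68.6 kips (base-metal shear governs)

Weld metal: throat = 0.707×0.5 = 0.3535 in, L = 7.5 in. φR_n = 0.75 × 0.6 × 70 × 0.3535 × 7.5 = 83.5 kips.
Base metal shear (0.3125 in plate): yield φR_n = 1.0×0.6×50×0.3125×7.5 = 70.3 kips; rupture φR_n = 0.75×0.6×65×0.3125×7.5 = 68.6 kips; take 68.6 kips (rupture).
Governing: min(83.5, 68.6) = 68.6 kips → base-metal shear.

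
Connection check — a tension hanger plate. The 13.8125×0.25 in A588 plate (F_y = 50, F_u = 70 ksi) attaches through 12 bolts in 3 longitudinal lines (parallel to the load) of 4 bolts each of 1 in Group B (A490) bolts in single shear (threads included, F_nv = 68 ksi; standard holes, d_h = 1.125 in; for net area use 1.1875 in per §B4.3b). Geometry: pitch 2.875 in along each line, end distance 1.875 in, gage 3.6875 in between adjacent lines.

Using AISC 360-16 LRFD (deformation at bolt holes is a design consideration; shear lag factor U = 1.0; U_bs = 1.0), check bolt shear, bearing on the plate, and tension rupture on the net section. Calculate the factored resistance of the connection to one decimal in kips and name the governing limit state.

Bolt shear: A_b = π(1)²/4 = 0.7854 in². φR_n = 0.75 × 68 × 0.7854 × 12 × 1 = 480.7 kips.
Bearing (0.25 in plate, F_u = 70 ksi): end bolts L_c = 1.875 − 1.125/2 = 1.3125, R_n = min(1.2×1.3125×0.25×70, 2.4×1×0.25×70) = 27.563 kips/bolt; interior L_c = 2.875 − 1.125 = 1.75, R_n = 36.75 kips/bolt. φR_n = 0.75 × (3×27.563 + 9×36.75) = 310.1 kips.
Tension rupture (net): A_n = (13.8125 − 3×1.1875)×0.25 = 2.5625 in² (U = 1.0, A_e = A_n). φR_n = 0.75 × 70 × 2.5625 = 134.5 kips.
Governing: min(480.7, 310.1, 134.5) = 134.5 kips → net-section rupture.

134.5 kips (net-section rupture governs)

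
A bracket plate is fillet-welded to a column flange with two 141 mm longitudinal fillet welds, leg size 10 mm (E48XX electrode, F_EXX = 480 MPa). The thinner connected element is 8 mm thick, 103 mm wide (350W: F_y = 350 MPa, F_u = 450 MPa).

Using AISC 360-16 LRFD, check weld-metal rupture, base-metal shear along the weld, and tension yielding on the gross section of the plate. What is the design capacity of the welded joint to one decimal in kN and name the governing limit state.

259.6 kN (gross-section yield governs)

Weld metal: throat = 0.707×10 = 7.07 mm, L = 2×141 = 282 mm. φR_n = 0.75 × 0.6 × 480 × 7.07 × 282 = 430.6 kN.
Base metal shear (8 mm plate): yield φR_n = 1.0×0.6×350×8×282 = 473.8 kN; rupture φR_n = 0.75×0.6×450×8×282 = 456.8 kN; take 456.8 kN (rupture).
Tension yield (gross): A_g = 103×8 = 824 mm². φR_n = 0.90 × 350 × 824 = 259.6 kN.
Governing: min(430.6, 456.8, 259.6) = 259.6 kN → gross-section yield.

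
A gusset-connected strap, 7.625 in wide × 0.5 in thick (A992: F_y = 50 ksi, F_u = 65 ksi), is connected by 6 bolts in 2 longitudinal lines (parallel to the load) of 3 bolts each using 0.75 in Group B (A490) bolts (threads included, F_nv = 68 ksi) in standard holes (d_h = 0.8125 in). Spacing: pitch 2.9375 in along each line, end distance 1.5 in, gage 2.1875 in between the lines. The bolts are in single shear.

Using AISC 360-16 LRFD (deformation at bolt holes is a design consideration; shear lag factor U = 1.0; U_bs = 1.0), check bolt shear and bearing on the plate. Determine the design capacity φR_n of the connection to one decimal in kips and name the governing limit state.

Bolt shear: A_b = π(0.75)²/4 = 0.44179 in². φR_n = 0.75 × 68 × 0.44179 × 6 × 1 = 135.2 kips.
Bearing (0.5 in plate, F_u = 65 ksi): end bolts L_c = 1.5 − 0.8125/2 = 1.09375, R_n = min(1.2×1.09375×0.5×65, 2.4×0.75×0.5×65) = 42.656 kips/bolt; interior L_c = 2.9375 − 0.8125 = 2.125, R_n = 58.5 kips/bolt. φR_n = 0.75 × (2×42.656 + 4×58.5) = 239.5 kips.
Governing: min(135.2, 239.5) = 135.2 kips → bolt shear.

135.2 kips (bolt shear governs)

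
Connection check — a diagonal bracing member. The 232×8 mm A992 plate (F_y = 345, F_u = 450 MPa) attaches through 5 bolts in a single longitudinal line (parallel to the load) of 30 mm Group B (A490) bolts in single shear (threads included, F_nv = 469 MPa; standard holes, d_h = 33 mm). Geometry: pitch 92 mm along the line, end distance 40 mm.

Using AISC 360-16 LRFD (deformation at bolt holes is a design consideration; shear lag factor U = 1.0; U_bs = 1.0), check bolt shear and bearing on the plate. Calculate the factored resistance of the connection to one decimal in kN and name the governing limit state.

840.8 kN (bearing governs)

Bolt shear: A_b = π(30)²/4 = 706.86 mm². φR_n = 0.75 × 469 × 706.86 × 5 × 1 = 1243.2 kN.
Bearing (8 mm plate, F_u = 450 MPa): end bolts L_c = 40 − 33/2 = 23.5, R_n = min(1.2×23.5×8×450, 2.4×30×8×450) = 101.52 kN/bolt; interior L_c = 92 − 33 = 59, R_n = 254.88 kN/bolt. φR_n = 0.75 × (1×101.52 + 4×254.88) = 840.8 kN.
Governing: min(1243.2, 840.8) = 840.8 kN → bearing.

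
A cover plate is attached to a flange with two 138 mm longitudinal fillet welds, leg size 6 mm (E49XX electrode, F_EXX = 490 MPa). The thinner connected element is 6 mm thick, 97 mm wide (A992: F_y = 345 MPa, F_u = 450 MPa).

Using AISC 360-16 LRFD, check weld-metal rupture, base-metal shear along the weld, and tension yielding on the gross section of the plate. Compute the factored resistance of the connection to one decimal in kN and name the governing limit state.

Weld metal: throat = 0.707×6 = 4.242 mm, L = 2×138 = 276 mm. φR_n = 0.75 × 0.6 × 490 × 4.242 × 276 = 258.2 kN.
Base metal shear (6 mm plate): yield φR_n = 1.0×0.6×345×6×276 = 342.8 kN; rupture φR_n = 0.75×0.6×450×6×276 = 335.3 kN; take 335.3 kN (rupture).
Tension yield (gross): A_g = 97×6 = 582 mm². φR_n = 0.90 × 345 × 582 = 180.7 kN.
Governing: min(258.2, 335.3, 180.7) = 180.7 kN → gross-section yield.

180.7 kN (gross-section yield governs)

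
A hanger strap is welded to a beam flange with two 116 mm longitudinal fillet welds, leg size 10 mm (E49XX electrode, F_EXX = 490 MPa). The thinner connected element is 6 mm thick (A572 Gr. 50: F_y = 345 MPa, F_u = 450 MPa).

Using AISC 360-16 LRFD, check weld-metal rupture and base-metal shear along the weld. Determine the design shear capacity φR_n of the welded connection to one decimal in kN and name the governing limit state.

281.9 kN (base-metal shear governs)

Weld metal: throat = 0.707×10 = 7.07 mm, L = 2×116 = 232 mm. φR_n = 0.75 × 0.6 × 490 × 7.07 × 232 = 361.7 kN.
Base metal shear (6 mm plate): yield φR_n = 1.0×0.6×345×6×232 = 288.1 kN; rupture φR_n = 0.75×0.6×450×6×232 = 281.9 kN; take 281.9 kN (rupture).
Governing: min(361.7, 281.9) = 281.9 kN → base-metal shear.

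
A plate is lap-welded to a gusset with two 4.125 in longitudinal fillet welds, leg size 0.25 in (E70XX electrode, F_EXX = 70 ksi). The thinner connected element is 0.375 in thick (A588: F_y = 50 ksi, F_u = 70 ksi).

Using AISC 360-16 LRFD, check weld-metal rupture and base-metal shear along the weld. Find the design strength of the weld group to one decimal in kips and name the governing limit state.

Weld metal: throat = 0.707×0.25 = 0.17675 in, L = 2×4.125 = 8.25 in. φR_n = 0.75 × 0.6 × 70 × 0.17675 × 8.25 = 45.9 kips.
Base metal shear (0.375 in plate): yield φR_n = 1.0×0.6×50×0.375×8.25 = 92.8 kips; rupture φR_n = 0.75×0.6×70×0.375×8.25 = 97.5 kips; take 92.8 kips (yield).
Governing: min(45.9, 92.8) = 45.9 kips → weld metal.

45.9 kips (weld metal governs)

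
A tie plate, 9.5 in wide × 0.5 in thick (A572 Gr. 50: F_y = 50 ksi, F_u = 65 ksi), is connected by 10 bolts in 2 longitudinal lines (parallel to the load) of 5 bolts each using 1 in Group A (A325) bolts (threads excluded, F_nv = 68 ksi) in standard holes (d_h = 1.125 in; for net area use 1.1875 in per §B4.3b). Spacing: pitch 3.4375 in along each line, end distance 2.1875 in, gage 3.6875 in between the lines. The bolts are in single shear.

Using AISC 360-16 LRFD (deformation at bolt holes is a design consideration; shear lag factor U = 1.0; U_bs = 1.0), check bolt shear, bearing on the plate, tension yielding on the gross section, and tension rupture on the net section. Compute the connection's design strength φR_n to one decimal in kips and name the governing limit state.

Bolt shear: A_b = π(1)²/4 = 0.7854 in². φR_n = 0.75 × 68 × 0.7854 × 10 × 1 = 400.6 kips.
Bearing (0.5 in plate, F_u = 65 ksi): end bolts L_c = 2.1875 − 1.125/2 = 1.625, R_n = min(1.2×1.625×0.5×65, 2.4×1×0.5×65) = 63.375 kips/bolt; interior L_c = 3.4375 − 1.125 = 2.3125, R_n = 78 kips/bolt. φR_n = 0.75 × (2×63.375 + 8×78) = 563.1 kips.
Tension yield (gross): A_g = 9.5×0.5 = 4.75 in². φR_n = 0.90 × 50 × 4.75 = 213.8 kips.
Tension rupture (net): A_n = (9.5 − 2×1.1875)×0.5 = 3.5625 in² (U = 1.0, A_e = A_n). φR_n = 0.75 × 65 × 3.5625 = 173.7 kips.
Governing: min(400.6, 563.1, 213.8, 173.7) = 173.7 kips → net-section rupture.

173.7 kips (net-section rupture governs)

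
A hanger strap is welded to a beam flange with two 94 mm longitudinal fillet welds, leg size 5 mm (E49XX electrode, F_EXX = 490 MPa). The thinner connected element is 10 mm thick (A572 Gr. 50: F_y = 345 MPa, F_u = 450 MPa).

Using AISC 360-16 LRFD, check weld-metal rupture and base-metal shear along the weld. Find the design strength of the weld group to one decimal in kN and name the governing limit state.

146.5 kN (weld metal governs)

Weld metal: throat = 0.707×5 = 3.535 mm, L = 2×94 = 188 mm. φR_n = 0.75 × 0.6 × 490 × 3.535 × 188 = 146.5 kN.
Base metal shear (10 mm plate): yield φR_n = 1.0×0.6×345×10×188 = 389.2 kN; rupture φR_n = 0.75×0.6×450×10×188 = 380.7 kN; take 380.7 kN (rupture).
Governing: min(146.5, 380.7) = 146.5 kN → weld metal.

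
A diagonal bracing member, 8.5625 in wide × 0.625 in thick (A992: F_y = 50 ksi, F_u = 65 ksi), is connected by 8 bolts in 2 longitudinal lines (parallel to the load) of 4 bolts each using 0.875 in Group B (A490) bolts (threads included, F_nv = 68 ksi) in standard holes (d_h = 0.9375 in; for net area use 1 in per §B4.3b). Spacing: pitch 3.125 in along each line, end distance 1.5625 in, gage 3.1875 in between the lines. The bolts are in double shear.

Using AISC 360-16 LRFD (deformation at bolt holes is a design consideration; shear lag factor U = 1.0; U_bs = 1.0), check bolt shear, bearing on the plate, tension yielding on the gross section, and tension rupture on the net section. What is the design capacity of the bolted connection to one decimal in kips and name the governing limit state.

Bolt shear: A_b = π(0.875)²/4 = 0.60132 in². φR_n = 0.75 × 68 × 0.60132 × 8 × 2 = 490.7 kips.
Bearing (0.625 in plate, F_u = 65 ksi): end bolts L_c = 1.5625 − 0.9375/2 = 1.09375, R_n = min(1.2×1.09375×0.625×65, 2.4×0.875×0.625×65) = 53.32 kips/bolt; interior L_c = 3.125 − 0.9375 = 2.1875, R_n = 85.313 kips/bolt. φR_n = 0.75 × (2×53.32 + 6×85.313) = 463.9 kips.
Tension yield (gross): A_g = 8.5625×0.625 = 5.3516 in². φR_n = 0.90 × 50 × 5.3516 = 240.8 kips.
Tension rupture (net): A_n = (8.5625 − 2×1)×0.625 = 4.1016 in² (U = 1.0, A_e = A_n). φR_n = 0.75 × 65 × 4.1016 = 200.0 kips.
Governing: min(490.7, 463.9, 240.8, 200.0) = 200.0 kips → net-section rupture.

200.0 kips (net-section rupture governs)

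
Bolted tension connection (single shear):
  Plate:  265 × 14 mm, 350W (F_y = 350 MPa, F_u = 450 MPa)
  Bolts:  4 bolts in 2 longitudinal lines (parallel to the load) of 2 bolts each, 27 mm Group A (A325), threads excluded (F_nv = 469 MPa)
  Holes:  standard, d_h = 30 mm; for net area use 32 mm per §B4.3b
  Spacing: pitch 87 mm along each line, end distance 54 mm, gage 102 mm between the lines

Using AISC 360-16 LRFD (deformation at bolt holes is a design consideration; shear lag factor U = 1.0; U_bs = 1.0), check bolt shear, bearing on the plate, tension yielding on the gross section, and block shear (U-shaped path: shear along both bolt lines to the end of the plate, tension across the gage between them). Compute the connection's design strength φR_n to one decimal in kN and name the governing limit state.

Bolt shear: A_b = π(27)²/4 = 572.56 mm². φR_n = 0.75 × 469 × 572.56 × 4 × 1 = 805.6 kN.
Bearing (14 mm plate, F_u = 450 MPa): end bolts L_c = 54 − 30/2 = 39, R_n = min(1.2×39×14×450, 2.4×27×14×450) = 294.84 kN/bolt; interior L_c = 87 − 30 = 57, R_n = 408.24 kN/bolt. φR_n = 0.75 × (2×294.84 + 2×408.24) = 1054.6 kN.
Tension yield (gross): A_g = 265×14 = 3710 mm². φR_n = 0.90 × 350 × 3710 = 1168.7 kN.
Block shear: shear path 2×[54+1×87] = 2×141 mm, A_gv = 3948, A_nv = 2×(141 − 1.5×32)×14 = 2604 mm²; tension across gage: (102 − 1×32)×14 = 980 mm². R_n = min(0.6×450×2604, 0.6×350×3948) + 1.0×450×980 = min(703.08, 829.08) + 441 = 1144.1 kN. φR_n = 0.75 × 1144.1 = 858.1 kN.
Governing: min(805.6, 1054.6, 1168.7, 858.1) = 805.6 kN → bolt shear.

805.6 kN (bolt shear governs)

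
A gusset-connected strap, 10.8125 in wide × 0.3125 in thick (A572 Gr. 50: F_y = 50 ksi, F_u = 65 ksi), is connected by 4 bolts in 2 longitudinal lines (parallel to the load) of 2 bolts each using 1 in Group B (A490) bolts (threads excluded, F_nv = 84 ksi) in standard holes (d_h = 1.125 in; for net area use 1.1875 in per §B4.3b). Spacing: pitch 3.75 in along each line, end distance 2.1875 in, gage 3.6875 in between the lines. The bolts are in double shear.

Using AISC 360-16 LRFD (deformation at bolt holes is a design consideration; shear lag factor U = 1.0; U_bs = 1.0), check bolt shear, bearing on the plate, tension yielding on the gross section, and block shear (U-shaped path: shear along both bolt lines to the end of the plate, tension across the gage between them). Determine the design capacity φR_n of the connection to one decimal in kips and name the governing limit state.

114.1 kips (block shear governs)

Bolt shear: A_b = π(1)²/4 = 0.7854 in². φR_n = 0.75 × 84 × 0.7854 × 4 × 2 = 395.8 kips.
Bearing (0.3125 in plate, F_u = 65 ksi): end bolts L_c = 2.1875 − 1.125/2 = 1.625, R_n = min(1.2×1.625×0.3125×65, 2.4×1×0.3125×65) = 39.609 kips/bolt; interior L_c = 3.75 − 1.125 = 2.625, R_n = 48.75 kips/bolt. φR_n = 0.75 × (2×39.609 + 2×48.75) = 132.5 kips.
Tension yield (gross): A_g = 10.8125×0.3125 = 3.3789 in². φR_n = 0.90 × 50 × 3.3789 = 152.1 kips.
Block shear: shear path 2×[2.1875+1×3.75] = 2×5.9375 in, A_gv = 3.7109, A_nv = 2×(5.9375 − 1.5×1.1875)×0.3125 = 2.5977 in²; tension across gage: (3.6875 − 1×1.1875)×0.3125 = 0.78125 in². R_n = min(0.6×65×2.5977, 0.6×50×3.7109) + 1.0×65×0.78125 = min(101.31, 111.33) + 50.781 = 152.09 kips. φR_n = 0.75 × 152.09 = 114.1 kips.
Governing: min(395.8, 132.5, 152.1, 114.1) = 114.1 kips → block shear.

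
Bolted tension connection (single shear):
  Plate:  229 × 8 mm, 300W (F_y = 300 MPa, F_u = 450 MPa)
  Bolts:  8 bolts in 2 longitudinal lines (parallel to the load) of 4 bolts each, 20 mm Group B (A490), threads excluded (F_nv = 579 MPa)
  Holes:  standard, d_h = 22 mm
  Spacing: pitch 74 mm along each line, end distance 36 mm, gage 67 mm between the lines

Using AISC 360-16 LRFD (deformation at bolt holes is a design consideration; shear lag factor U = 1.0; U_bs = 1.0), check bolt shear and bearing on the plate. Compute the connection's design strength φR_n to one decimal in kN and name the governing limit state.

Bolt shear: A_b = π(20)²/4 = 314.16 mm². φR_n = 0.75 × 579 × 314.16 × 8 × 1 = 1091.4 kN.
Bearing (8 mm plate, F_u = 450 MPa): end bolts L_c = 36 − 22/2 = 25, R_n = min(1.2×25×8×450, 2.4×20×8×450) = 108 kN/bolt; interior L_c = 74 − 22 = 52, R_n = 172.8 kN/bolt. φR_n = 0.75 × (2×108 + 6×172.8) = 939.6 kN.
Governing: min(1091.4, 939.6) = 939.6 kN → bearing.

939.6 kN (bearing governs)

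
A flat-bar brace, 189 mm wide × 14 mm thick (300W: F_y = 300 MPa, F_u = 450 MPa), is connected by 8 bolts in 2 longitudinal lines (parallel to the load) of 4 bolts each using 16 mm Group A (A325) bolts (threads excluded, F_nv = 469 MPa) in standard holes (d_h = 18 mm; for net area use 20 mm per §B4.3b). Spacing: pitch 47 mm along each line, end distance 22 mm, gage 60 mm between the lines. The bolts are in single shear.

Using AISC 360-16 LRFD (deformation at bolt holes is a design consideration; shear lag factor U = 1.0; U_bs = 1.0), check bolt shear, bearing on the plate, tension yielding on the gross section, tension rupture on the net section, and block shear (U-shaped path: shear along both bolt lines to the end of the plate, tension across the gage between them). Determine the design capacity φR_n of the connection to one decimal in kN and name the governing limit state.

565.8 kN (bolt shear governs)

Bolt shear: A_b = π(16)²/4 = 201.06 mm². φR_n = 0.75 × 469 × 201.06 × 8 × 1 = 565.8 kN.
Bearing (14 mm plate, F_u = 450 MPa): end bolts L_c = 22 − 18/2 = 13, R_n = min(1.2×13×14×450, 2.4×16×14×450) = 98.28 kN/bolt; interior L_c = 47 − 18 = 29, R_n = 219.24 kN/bolt. φR_n = 0.75 × (2×98.28 + 6×219.24) = 1134.0 kN.
Tension yield (gross): A_g = 189×14 = 2646 mm². φR_n = 0.90 × 300 × 2646 = 714.4 kN.
Tension rupture (net): A_n = (189 − 2×20)×14 = 2086 mm² (U = 1.0, A_e = A_n). φR_n = 0.75 × 450 × 2086 = 704.0 kN.
Block shear: shear path 2×[22+3×47] = 2×163 mm, A_gv = 4564, A_nv = 2×(163 − 3.5×20)×14 = 2604 mm²; tension across gage: (60 − 1×20)×14 = 560 mm². R_n = min(0.6×450×2604, 0.6×300×4564) + 1.0×450×560 = min(703.08, 821.52) + 252 = 955.08 kN. φR_n = 0.75 × 955.08 = 716.3 kN.
Governing: min(565.8, 1134.0, 714.4, 704.0, 716.3) = 565.8 kN → bolt shear.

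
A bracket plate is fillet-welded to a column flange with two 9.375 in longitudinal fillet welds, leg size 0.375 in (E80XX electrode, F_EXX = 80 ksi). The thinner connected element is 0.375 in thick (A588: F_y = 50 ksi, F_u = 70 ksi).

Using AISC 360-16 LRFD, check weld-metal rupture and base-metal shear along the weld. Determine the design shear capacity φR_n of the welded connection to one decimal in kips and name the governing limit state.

Weld metal: throat = 0.707×0.375 = 0.26513 in, L = 2×9.375 = 18.75 in. φR_n = 0.75 × 0.6 × 80 × 0.26513 × 18.75 = 179.0 kips.
Base metal shear (0.375 in plate): yield φR_n = 1.0×0.6×50×0.375×18.75 = 210.9 kips; rupture φR_n = 0.75×0.6×70×0.375×18.75 = 221.5 kips; take 210.9 kips (yield).
Governing: min(179.0, 210.9) = 179.0 kips → weld metal.

179.0 kips (weld metal governs)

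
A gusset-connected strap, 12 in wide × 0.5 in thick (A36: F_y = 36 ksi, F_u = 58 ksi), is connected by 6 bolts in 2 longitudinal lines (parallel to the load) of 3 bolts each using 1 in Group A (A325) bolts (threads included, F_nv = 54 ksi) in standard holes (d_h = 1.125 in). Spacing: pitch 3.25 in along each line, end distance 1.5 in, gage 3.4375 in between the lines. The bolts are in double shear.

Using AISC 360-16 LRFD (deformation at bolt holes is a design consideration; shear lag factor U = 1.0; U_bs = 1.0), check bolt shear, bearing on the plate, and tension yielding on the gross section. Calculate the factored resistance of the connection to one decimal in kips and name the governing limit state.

Bolt shear: A_b = π(1)²/4 = 0.7854 in². φR_n = 0.75 × 54 × 0.7854 × 6 × 2 = 381.7 kips.
Bearing (0.5 in plate, F_u = 58 ksi): end bolts L_c = 1.5 − 1.125/2 = 0.9375, R_n = min(1.2×0.9375×0.5×58, 2.4×1×0.5×58) = 32.625 kips/bolt; interior L_c = 3.25 − 1.125 = 2.125, R_n = 69.6 kips/bolt. φR_n = 0.75 × (2×32.625 + 4×69.6) = 257.7 kips.
Tension yield (gross): A_g = 12×0.5 = 6 in². φR_n = 0.90 × 36 × 6 = 194.4 kips.
Governing: min(381.7, 257.7, 194.4) = 194.4 kips → gross-section yield.

194.4 kips (gross-section yield governs)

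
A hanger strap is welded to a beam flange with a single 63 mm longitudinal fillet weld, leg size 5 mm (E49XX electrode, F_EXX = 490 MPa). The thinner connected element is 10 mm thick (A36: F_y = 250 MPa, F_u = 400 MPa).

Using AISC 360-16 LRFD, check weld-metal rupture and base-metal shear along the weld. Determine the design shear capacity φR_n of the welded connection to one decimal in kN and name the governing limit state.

49.1 kN (weld metal governs)

Weld metal: throat = 0.707×5 = 3.535 mm, L = 63 mm. φR_n = 0.75 × 0.6 × 490 × 3.535 × 63 = 49.1 kN.
Base metal shear (10 mm plate): yield φR_n = 1.0×0.6×250×10×63 = 94.5 kN; rupture φR_n = 0.75×0.6×400×10×63 = 113.4 kN; take 94.5 kN (yield).
Governing: min(49.1, 94.5) = 49.1 kN → weld metal.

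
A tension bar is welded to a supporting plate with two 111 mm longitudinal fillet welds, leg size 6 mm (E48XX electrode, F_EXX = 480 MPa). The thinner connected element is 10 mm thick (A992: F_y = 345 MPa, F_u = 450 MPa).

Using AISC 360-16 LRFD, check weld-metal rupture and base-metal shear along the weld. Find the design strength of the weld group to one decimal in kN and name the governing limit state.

Weld metal: throat = 0.707×6 = 4.242 mm, L = 2×111 = 222 mm. φR_n = 0.75 × 0.6 × 480 × 4.242 × 222 = 203.4 kN.
Base metal shear (10 mm plate): yield φR_n = 1.0×0.6×345×10×222 = 459.5 kN; rupture φR_n = 0.75×0.6×450×10×222 = 449.6 kN; take 449.6 kN (rupture).
Governing: min(203.4, 449.6) = 203.4 kN → weld metal.

203.4 kN (weld metal governs)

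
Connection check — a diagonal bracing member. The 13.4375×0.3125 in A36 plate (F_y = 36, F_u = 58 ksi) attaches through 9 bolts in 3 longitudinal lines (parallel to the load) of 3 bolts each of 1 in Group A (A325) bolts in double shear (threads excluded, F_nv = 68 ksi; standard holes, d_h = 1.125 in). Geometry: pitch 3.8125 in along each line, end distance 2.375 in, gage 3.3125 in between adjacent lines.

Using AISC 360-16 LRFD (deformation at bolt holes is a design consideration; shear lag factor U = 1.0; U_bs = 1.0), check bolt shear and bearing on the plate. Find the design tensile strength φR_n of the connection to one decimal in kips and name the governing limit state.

284.4 kips (bearing governs)

Bolt shear: A_b = π(1)²/4 = 0.7854 in². φR_n = 0.75 × 68 × 0.7854 × 9 × 2 = 721.0 kips.
Bearing (0.3125 in plate, F_u = 58 ksi): end bolts L_c = 2.375 − 1.125/2 = 1.8125, R_n = min(1.2×1.8125×0.3125×58, 2.4×1×0.3125×58) = 39.422 kips/bolt; interior L_c = 3.8125 − 1.125 = 2.6875, R_n = 43.5 kips/bolt. φR_n = 0.75 × (3×39.422 + 6×43.5) = 284.4 kips.
Governing: min(721.0, 284.4) = 284.4 kips → bearing.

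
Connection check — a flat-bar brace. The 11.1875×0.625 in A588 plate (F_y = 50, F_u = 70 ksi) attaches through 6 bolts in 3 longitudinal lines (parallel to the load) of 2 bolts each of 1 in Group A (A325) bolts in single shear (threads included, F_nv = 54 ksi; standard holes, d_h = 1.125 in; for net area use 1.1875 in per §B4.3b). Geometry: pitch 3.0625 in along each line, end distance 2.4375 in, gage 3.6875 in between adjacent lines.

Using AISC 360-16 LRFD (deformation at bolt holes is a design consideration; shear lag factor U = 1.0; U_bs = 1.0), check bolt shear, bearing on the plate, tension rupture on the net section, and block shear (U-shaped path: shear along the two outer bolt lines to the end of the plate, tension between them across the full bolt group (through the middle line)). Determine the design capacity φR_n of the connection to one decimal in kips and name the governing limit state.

Bolt shear: A_b = π(1)²/4 = 0.7854 in². φR_n = 0.75 × 54 × 0.7854 × 6 × 1 = 190.9 kips.
Bearing (0.625 in plate, F_u = 70 ksi): end bolts L_c = 2.4375 − 1.125/2 = 1.875, R_n = min(1.2×1.875×0.625×70, 2.4×1×0.625×70) = 98.438 kips/bolt; interior L_c = 3.0625 − 1.125 = 1.9375, R_n = 101.72 kips/bolt. φR_n = 0.75 × (3×98.438 + 3×101.72) = 450.4 kips.
Tension rupture (net): A_n = (11.1875 − 3×1.1875)×0.625 = 4.7656 in² (U = 1.0, A_e = A_n). φR_n = 0.75 × 70 × 4.7656 = 250.2 kips.
Block shear: shear path 2×[2.4375+1×3.0625] = 2×5.5 in, A_gv = 6.875, A_nv = 2×(5.5 − 1.5×1.1875)×0.625 = 4.6484 in²; tension across gage: (7.375 − 2×1.1875)×0.625 = 3.125 in². R_n = min(0.6×70×4.6484, 0.6×50×6.875) + 1.0×70×3.125 = min(195.23, 206.25) + 218.75 = 413.98 kips. φR_n = 0.75 × 413.98 = 310.5 kips.
Governing: min(190.9, 450.4, 250.2, 310.5) = 190.9 kips → bolt shear.

190.9 kips (bolt shear governs)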